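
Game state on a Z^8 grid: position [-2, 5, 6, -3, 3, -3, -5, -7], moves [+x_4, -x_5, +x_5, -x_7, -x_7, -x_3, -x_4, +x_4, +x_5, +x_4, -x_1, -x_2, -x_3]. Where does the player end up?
(-3, 4, 4, -1, 4, -3, -7, -7)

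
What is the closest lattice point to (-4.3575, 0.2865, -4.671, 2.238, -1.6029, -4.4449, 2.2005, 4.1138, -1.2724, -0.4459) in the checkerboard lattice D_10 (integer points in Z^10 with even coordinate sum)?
(-4, 0, -5, 2, -2, -4, 2, 4, -1, 0)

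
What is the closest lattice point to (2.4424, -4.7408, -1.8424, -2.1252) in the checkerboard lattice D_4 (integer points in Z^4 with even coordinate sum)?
(3, -5, -2, -2)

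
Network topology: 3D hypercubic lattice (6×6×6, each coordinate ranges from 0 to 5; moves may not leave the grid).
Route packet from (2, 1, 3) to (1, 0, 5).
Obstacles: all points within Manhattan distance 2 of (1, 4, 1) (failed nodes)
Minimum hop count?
4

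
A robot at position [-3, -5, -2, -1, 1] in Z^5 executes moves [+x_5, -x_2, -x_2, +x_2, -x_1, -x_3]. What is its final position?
(-4, -6, -3, -1, 2)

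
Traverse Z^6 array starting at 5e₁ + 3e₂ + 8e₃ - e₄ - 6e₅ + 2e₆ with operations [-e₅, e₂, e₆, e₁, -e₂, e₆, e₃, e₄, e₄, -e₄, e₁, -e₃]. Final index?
(7, 3, 8, 0, -7, 4)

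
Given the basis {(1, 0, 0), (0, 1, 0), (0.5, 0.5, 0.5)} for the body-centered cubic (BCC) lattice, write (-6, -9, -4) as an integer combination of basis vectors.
-2b₁ - 5b₂ - 8b₃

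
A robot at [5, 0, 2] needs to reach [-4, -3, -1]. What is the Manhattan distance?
15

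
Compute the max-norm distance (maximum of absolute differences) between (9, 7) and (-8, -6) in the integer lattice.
17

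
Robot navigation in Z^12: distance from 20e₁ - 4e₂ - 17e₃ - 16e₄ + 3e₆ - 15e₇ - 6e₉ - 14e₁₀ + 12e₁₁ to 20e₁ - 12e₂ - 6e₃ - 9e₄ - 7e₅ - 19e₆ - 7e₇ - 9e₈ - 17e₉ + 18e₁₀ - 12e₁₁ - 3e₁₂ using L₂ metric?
51.4004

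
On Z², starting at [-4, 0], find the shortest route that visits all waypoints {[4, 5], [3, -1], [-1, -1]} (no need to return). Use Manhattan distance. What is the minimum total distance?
15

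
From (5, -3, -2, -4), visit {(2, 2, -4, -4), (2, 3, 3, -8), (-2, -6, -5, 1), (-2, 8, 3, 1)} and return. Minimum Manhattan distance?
80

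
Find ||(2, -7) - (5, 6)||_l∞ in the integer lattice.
13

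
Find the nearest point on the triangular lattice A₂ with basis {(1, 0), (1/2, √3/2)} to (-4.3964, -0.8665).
(-4.5, -0.866)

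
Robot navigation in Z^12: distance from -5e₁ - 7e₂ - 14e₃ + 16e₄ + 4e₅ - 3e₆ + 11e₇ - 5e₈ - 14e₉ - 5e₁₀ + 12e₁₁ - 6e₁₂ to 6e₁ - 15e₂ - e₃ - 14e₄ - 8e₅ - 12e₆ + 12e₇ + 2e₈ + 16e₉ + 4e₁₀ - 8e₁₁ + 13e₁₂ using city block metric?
169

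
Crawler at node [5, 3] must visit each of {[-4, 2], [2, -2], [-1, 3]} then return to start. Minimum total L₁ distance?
28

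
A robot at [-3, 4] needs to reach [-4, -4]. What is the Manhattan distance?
9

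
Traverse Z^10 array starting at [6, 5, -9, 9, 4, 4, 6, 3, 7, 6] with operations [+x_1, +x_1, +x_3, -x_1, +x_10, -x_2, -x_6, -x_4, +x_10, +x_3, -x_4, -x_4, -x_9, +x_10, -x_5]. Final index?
(7, 4, -7, 6, 3, 3, 6, 3, 6, 9)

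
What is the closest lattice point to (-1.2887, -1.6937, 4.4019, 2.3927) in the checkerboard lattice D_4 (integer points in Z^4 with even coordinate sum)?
(-1, -2, 5, 2)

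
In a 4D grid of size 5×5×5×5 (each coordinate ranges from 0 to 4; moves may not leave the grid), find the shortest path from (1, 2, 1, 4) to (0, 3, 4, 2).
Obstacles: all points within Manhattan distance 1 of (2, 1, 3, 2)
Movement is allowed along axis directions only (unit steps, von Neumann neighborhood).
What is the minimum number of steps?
7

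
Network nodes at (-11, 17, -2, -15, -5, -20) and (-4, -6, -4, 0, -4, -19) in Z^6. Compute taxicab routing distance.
49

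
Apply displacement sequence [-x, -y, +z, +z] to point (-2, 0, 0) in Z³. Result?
(-3, -1, 2)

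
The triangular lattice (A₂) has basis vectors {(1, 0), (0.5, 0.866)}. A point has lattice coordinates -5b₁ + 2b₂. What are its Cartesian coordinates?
(-4, 1.732)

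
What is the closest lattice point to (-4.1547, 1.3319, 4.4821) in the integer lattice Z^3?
(-4, 1, 4)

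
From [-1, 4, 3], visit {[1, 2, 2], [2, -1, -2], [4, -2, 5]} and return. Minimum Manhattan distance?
36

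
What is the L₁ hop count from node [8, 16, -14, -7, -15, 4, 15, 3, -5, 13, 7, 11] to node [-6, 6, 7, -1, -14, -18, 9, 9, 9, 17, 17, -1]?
126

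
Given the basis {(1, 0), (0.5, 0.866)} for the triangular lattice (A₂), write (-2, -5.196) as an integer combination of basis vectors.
b₁ - 6b₂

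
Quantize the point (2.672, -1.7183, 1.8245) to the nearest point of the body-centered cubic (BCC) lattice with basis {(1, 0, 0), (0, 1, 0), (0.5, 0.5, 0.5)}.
(2.5, -1.5, 1.5)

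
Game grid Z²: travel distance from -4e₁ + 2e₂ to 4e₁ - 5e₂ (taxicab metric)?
15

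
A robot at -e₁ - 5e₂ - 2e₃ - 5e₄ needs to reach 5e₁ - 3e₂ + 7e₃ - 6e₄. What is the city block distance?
18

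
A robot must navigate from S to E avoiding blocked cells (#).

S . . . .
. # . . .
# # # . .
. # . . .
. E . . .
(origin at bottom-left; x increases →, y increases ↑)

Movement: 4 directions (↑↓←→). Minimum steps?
9
(one shortest path: (0, 4) → (1, 4) → (2, 4) → (3, 4) → (3, 3) → (3, 2) → (3, 1) → (2, 1) → (2, 0) → (1, 0))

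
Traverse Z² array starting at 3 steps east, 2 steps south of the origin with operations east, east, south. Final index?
(5, -3)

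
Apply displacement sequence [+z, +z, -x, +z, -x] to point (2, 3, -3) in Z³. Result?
(0, 3, 0)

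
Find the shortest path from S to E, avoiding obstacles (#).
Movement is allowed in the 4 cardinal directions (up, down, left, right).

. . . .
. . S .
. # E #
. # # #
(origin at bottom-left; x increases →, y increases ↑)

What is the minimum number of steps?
1
(one shortest path: (2, 2) → (2, 1))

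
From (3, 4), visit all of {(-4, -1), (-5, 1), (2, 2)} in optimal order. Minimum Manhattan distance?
14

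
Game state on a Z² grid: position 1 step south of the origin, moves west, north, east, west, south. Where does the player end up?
(-1, -1)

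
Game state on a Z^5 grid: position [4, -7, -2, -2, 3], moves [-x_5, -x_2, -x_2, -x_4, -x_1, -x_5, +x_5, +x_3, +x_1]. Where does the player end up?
(4, -9, -1, -3, 2)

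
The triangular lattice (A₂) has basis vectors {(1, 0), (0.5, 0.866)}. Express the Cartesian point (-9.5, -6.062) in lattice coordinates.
-6b₁ - 7b₂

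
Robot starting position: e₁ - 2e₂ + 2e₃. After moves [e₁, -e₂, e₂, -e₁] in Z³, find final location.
(1, -2, 2)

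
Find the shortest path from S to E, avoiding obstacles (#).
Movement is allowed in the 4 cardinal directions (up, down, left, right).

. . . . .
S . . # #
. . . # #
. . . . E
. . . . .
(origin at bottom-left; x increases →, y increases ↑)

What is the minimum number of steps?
6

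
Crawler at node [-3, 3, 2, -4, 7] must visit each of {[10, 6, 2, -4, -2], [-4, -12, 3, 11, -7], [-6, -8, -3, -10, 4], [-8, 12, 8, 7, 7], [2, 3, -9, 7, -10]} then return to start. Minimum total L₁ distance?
234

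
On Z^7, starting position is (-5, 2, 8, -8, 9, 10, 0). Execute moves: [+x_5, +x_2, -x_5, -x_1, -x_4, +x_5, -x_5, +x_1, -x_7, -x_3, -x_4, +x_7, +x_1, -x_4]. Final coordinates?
(-4, 3, 7, -11, 9, 10, 0)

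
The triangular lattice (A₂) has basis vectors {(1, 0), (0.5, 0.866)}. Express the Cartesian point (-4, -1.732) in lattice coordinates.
-3b₁ - 2b₂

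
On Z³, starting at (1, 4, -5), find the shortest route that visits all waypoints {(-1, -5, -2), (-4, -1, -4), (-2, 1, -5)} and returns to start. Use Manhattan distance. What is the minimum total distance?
34
(one optimal route: (1, 4, -5) → (-1, -5, -2) → (-4, -1, -4) → (-2, 1, -5) → (1, 4, -5))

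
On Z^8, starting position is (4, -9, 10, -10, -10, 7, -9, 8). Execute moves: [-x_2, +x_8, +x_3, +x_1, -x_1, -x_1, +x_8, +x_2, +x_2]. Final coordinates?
(3, -8, 11, -10, -10, 7, -9, 10)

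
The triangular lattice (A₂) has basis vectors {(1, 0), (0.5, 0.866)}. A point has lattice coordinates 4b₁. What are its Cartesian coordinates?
(4, 0)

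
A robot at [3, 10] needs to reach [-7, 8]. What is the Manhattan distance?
12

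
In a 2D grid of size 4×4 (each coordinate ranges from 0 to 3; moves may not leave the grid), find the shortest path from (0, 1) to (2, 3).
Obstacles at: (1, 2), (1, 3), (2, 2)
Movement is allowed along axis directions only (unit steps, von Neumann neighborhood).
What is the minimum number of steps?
6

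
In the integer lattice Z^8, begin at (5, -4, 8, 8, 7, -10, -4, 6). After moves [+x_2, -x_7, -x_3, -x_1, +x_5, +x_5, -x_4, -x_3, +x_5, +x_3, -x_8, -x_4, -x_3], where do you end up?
(4, -3, 6, 6, 10, -10, -5, 5)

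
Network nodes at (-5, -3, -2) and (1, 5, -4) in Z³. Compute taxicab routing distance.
16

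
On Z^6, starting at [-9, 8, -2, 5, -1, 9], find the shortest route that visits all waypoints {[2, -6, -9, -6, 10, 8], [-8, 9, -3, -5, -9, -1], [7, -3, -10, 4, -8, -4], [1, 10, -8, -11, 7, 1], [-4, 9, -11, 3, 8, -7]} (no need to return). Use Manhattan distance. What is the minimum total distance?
187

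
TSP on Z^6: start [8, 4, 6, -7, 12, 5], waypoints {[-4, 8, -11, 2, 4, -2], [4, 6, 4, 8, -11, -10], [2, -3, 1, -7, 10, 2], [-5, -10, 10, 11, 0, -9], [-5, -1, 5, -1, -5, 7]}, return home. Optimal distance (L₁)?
262
(one optimal route: (8, 4, 6, -7, 12, 5) → (2, -3, 1, -7, 10, 2) → (-4, 8, -11, 2, 4, -2) → (4, 6, 4, 8, -11, -10) → (-5, -10, 10, 11, 0, -9) → (-5, -1, 5, -1, -5, 7) → (8, 4, 6, -7, 12, 5))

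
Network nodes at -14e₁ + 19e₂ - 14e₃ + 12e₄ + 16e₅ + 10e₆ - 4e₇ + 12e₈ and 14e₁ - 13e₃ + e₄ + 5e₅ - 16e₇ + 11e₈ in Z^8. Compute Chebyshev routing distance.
28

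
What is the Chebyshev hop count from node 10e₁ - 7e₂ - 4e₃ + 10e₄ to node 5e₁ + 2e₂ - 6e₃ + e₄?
9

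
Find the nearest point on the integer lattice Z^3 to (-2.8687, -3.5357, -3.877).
(-3, -4, -4)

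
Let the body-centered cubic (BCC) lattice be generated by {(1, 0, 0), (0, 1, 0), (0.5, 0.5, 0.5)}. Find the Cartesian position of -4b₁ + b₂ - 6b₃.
(-7, -2, -3)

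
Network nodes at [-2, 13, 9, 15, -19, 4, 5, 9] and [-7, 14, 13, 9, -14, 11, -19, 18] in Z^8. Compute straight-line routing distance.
28.4429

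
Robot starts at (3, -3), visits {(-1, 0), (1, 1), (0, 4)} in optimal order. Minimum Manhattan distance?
14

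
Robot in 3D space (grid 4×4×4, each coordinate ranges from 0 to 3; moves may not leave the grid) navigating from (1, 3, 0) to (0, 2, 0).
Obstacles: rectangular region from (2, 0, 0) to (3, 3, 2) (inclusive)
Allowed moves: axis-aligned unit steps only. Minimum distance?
2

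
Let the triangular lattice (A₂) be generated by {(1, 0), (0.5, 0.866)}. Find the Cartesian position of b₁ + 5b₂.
(3.5, 4.33)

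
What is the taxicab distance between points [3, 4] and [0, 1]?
6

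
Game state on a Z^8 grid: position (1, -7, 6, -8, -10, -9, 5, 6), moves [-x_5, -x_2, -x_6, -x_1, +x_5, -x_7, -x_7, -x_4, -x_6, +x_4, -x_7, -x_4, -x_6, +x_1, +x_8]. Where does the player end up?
(1, -8, 6, -9, -10, -12, 2, 7)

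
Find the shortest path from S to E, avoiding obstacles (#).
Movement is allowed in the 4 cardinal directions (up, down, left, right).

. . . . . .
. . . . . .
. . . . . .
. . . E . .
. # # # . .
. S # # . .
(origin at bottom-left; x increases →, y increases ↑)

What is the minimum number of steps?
6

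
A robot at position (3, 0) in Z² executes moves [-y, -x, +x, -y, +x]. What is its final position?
(4, -2)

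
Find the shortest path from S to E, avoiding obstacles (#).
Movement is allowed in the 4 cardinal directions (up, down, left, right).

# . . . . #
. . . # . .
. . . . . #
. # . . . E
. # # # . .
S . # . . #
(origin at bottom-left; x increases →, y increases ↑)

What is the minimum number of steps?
9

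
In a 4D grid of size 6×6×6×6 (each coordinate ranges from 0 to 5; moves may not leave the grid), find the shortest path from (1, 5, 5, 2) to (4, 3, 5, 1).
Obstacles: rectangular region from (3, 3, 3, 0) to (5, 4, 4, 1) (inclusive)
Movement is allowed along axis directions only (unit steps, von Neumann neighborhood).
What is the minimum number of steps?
6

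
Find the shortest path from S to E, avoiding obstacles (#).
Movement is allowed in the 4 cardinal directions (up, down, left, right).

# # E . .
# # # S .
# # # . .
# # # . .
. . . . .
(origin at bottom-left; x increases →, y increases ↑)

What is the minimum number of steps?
2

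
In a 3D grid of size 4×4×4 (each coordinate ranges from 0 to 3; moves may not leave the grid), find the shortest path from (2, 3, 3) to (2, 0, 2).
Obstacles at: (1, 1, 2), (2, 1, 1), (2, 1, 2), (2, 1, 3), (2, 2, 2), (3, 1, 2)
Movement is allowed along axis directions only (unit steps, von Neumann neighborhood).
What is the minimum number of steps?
6
(one shortest path: (2, 3, 3) → (1, 3, 3) → (1, 2, 3) → (1, 1, 3) → (1, 0, 3) → (2, 0, 3) → (2, 0, 2))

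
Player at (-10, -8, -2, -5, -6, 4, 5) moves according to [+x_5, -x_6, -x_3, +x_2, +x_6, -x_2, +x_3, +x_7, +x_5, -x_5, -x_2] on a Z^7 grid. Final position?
(-10, -9, -2, -5, -5, 4, 6)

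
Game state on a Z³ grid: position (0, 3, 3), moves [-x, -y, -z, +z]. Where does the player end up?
(-1, 2, 3)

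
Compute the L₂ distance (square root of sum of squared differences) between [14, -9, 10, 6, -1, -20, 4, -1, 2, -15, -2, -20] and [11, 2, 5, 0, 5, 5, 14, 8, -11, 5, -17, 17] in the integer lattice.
56.5332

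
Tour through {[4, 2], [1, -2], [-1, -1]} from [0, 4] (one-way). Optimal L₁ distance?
16
(one optimal route: (0, 4) → (4, 2) → (1, -2) → (-1, -1))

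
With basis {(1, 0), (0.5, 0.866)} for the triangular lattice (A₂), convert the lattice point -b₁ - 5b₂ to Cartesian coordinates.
(-3.5, -4.33)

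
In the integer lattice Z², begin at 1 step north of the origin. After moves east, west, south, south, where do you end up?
(0, -1)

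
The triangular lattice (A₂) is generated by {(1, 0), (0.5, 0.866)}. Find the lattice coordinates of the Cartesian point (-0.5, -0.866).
-b₂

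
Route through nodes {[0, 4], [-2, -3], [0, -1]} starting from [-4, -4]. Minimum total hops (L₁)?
12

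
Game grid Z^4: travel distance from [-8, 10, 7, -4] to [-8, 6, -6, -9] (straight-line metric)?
14.4914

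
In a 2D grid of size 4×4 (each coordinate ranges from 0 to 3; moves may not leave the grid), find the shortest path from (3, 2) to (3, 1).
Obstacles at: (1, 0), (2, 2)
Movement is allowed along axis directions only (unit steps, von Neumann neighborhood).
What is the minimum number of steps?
1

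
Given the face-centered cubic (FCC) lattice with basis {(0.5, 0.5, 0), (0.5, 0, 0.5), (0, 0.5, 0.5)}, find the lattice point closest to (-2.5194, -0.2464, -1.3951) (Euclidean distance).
(-2.5, 0, -1.5)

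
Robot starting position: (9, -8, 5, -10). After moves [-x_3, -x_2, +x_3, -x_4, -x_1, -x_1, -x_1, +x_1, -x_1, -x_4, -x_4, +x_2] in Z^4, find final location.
(6, -8, 5, -13)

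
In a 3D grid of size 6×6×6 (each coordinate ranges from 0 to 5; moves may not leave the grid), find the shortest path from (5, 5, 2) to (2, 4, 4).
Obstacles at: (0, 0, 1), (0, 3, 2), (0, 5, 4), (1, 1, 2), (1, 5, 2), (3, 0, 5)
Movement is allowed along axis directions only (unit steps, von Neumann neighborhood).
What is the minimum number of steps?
6
(one shortest path: (5, 5, 2) → (4, 5, 2) → (3, 5, 2) → (2, 5, 2) → (2, 4, 2) → (2, 4, 3) → (2, 4, 4))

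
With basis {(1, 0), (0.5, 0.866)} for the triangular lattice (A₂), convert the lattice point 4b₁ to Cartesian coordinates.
(4, 0)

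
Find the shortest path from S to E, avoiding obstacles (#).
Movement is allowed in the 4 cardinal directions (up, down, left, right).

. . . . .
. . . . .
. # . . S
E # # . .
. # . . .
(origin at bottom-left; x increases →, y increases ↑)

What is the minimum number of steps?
7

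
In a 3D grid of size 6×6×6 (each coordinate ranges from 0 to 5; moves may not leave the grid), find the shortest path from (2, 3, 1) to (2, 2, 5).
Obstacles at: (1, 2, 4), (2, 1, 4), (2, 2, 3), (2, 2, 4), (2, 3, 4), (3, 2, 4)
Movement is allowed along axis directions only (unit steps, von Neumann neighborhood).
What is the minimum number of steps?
7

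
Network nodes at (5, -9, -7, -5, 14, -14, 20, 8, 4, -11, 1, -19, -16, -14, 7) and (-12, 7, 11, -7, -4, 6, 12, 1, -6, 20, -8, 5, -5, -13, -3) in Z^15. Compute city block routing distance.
202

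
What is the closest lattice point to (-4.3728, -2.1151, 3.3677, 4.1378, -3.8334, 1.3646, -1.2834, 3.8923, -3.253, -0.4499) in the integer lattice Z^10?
(-4, -2, 3, 4, -4, 1, -1, 4, -3, 0)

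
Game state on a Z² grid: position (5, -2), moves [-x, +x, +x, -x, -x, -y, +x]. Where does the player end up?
(5, -3)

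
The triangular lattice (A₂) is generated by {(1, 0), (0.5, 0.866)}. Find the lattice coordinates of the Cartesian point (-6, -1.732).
-5b₁ - 2b₂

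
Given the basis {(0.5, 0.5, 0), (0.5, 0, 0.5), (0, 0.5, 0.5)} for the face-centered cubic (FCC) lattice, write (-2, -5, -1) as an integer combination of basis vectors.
-6b₁ + 2b₂ - 4b₃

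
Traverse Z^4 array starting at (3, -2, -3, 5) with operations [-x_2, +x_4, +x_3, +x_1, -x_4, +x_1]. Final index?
(5, -3, -2, 5)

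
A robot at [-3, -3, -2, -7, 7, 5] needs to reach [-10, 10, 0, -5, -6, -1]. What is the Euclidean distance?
20.7605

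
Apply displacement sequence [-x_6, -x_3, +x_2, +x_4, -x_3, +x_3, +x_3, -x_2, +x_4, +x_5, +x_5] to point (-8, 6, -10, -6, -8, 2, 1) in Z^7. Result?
(-8, 6, -10, -4, -6, 1, 1)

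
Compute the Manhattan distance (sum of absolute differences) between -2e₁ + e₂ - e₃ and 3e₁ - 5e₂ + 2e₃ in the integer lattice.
14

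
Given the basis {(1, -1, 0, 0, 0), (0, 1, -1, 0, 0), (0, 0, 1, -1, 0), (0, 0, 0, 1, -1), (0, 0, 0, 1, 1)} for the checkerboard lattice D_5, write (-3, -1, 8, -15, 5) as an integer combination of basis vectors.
-3b₁ - 4b₂ + 4b₃ - 8b₄ - 3b₅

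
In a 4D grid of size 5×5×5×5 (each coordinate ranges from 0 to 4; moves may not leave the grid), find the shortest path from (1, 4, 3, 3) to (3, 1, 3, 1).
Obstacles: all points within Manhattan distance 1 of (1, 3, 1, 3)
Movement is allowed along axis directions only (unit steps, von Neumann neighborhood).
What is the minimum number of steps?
7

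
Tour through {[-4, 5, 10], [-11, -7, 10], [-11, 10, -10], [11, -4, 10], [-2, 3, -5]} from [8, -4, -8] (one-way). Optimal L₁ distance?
105
(one optimal route: (8, -4, -8) → (11, -4, 10) → (-11, -7, 10) → (-4, 5, 10) → (-2, 3, -5) → (-11, 10, -10))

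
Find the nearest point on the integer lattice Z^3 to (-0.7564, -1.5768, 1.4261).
(-1, -2, 1)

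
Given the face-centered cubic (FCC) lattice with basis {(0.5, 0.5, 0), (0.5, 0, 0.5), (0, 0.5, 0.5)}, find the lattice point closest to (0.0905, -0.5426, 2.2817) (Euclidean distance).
(0, -0.5, 2.5)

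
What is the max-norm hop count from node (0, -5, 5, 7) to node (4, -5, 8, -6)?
13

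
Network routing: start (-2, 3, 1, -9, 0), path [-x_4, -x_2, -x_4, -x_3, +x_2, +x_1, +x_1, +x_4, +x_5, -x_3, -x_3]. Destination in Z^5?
(0, 3, -2, -10, 1)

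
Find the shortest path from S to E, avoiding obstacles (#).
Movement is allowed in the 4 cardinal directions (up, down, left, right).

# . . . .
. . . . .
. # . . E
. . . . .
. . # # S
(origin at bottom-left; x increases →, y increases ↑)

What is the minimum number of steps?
2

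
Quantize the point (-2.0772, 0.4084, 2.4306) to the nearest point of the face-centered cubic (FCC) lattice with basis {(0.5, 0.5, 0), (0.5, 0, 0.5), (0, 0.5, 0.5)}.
(-2, 0.5, 2.5)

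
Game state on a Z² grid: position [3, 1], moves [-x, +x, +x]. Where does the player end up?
(4, 1)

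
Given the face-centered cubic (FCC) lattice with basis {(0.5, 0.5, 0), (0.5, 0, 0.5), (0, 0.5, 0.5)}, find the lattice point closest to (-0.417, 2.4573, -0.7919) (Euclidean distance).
(-0.5, 2.5, -1)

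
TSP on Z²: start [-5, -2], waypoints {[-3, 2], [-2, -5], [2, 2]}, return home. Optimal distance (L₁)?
28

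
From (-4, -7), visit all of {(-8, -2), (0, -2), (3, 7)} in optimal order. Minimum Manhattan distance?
29
(one optimal route: (-4, -7) → (-8, -2) → (0, -2) → (3, 7))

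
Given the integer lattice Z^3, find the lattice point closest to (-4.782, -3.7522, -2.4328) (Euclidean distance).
(-5, -4, -2)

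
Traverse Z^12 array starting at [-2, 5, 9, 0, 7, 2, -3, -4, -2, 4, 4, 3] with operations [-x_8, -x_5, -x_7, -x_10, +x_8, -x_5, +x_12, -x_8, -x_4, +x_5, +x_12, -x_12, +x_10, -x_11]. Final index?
(-2, 5, 9, -1, 6, 2, -4, -5, -2, 4, 3, 4)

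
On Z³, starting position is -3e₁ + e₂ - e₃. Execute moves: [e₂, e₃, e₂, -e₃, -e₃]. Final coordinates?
(-3, 3, -2)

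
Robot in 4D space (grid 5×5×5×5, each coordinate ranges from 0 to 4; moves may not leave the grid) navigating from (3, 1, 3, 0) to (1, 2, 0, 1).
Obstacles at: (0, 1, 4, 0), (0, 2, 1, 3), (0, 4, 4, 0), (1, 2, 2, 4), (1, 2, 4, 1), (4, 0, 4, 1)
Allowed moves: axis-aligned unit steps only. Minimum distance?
7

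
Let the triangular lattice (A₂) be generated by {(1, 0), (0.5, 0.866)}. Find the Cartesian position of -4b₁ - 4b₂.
(-6, -3.464)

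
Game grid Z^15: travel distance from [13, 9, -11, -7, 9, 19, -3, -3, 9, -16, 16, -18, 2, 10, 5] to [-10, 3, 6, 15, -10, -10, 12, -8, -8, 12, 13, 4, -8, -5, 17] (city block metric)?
243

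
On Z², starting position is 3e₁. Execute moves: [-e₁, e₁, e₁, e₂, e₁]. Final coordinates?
(5, 1)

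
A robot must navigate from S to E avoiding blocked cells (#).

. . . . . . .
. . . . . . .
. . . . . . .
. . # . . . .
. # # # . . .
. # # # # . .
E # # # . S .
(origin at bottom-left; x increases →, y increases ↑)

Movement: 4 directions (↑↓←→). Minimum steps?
13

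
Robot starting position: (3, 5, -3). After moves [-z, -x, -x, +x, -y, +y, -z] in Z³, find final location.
(2, 5, -5)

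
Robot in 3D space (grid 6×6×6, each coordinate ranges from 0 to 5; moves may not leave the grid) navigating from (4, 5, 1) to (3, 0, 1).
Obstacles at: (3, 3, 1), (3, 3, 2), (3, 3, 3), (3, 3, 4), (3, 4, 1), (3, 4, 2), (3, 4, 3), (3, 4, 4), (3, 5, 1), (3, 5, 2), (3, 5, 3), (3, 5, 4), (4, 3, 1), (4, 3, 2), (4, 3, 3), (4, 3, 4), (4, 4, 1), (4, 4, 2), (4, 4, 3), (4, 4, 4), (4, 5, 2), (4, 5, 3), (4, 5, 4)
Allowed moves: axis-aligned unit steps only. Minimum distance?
8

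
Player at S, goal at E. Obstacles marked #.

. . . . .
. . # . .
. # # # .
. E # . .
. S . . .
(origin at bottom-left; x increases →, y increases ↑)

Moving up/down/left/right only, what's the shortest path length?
1
(one shortest path: (1, 0) → (1, 1))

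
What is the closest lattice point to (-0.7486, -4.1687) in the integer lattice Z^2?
(-1, -4)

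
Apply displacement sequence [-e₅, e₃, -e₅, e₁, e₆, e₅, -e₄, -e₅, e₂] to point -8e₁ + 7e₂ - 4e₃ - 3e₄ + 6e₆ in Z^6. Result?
(-7, 8, -3, -4, -2, 7)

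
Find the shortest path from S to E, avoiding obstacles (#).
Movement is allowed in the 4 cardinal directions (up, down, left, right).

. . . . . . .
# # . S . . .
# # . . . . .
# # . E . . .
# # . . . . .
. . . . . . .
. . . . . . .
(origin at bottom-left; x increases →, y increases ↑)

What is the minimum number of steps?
2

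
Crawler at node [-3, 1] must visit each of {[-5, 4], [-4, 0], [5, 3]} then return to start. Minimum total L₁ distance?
28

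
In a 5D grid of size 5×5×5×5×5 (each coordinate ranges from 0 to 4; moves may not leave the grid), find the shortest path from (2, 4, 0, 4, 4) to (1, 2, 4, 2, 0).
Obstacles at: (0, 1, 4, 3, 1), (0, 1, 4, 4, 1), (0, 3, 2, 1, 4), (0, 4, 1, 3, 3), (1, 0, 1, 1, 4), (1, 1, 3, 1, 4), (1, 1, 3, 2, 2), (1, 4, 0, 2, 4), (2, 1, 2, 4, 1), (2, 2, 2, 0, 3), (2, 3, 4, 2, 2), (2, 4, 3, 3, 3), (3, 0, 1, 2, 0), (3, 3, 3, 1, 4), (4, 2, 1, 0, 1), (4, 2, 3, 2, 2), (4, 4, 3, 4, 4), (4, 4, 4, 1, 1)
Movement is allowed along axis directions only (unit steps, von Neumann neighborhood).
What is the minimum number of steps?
13
(one shortest path: (2, 4, 0, 4, 4) → (1, 4, 0, 4, 4) → (1, 3, 0, 4, 4) → (1, 2, 0, 4, 4) → (1, 2, 1, 4, 4) → (1, 2, 2, 4, 4) → (1, 2, 3, 4, 4) → (1, 2, 4, 4, 4) → (1, 2, 4, 3, 4) → (1, 2, 4, 2, 4) → (1, 2, 4, 2, 3) → (1, 2, 4, 2, 2) → (1, 2, 4, 2, 1) → (1, 2, 4, 2, 0))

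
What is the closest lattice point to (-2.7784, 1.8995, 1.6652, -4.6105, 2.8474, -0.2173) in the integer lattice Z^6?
(-3, 2, 2, -5, 3, 0)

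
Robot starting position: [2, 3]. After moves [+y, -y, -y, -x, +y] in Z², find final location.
(1, 3)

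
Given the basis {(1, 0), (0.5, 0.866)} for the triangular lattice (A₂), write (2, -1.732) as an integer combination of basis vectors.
3b₁ - 2b₂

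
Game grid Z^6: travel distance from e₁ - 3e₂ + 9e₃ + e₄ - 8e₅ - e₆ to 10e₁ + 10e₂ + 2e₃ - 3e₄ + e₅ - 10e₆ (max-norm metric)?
13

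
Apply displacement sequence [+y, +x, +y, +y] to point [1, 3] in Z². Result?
(2, 6)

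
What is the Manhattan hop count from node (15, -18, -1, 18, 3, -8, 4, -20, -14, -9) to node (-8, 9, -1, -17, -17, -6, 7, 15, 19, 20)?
207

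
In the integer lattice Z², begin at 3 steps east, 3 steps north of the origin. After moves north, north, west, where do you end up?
(2, 5)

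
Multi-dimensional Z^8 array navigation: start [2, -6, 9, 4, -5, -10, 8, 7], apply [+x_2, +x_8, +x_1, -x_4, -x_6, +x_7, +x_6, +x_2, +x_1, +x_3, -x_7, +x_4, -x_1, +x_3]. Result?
(3, -4, 11, 4, -5, -10, 8, 8)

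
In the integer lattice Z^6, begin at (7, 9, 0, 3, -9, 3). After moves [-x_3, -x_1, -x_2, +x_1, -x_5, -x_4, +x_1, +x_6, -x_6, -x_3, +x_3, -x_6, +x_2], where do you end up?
(8, 9, -1, 2, -10, 2)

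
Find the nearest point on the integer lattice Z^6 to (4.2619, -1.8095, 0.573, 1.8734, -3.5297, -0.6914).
(4, -2, 1, 2, -4, -1)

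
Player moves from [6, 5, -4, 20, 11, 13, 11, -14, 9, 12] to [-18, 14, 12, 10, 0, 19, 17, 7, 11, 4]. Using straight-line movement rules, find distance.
41.4126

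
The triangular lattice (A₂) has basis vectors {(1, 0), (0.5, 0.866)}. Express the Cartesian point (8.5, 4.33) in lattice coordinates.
6b₁ + 5b₂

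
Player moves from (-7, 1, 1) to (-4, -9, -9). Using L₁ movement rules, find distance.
23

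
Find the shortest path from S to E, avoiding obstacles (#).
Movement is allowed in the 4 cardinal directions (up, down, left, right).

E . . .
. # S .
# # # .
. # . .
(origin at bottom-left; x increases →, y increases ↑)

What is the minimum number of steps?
3
(one shortest path: (2, 2) → (2, 3) → (1, 3) → (0, 3))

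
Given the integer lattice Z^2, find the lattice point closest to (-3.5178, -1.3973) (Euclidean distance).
(-4, -1)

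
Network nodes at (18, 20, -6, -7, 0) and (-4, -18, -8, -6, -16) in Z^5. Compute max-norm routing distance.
38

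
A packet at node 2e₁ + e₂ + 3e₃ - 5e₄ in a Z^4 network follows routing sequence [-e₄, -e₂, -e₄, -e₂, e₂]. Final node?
(2, 0, 3, -7)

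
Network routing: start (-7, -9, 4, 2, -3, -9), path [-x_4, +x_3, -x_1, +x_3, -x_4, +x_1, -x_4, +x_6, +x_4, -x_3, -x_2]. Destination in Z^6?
(-7, -10, 5, 0, -3, -8)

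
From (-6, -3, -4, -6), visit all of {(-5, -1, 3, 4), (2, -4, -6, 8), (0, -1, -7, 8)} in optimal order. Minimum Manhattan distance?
45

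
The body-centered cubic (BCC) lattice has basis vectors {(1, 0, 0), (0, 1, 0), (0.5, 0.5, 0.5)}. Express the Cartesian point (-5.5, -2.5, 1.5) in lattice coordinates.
-7b₁ - 4b₂ + 3b₃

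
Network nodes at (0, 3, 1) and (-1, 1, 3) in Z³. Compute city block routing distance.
5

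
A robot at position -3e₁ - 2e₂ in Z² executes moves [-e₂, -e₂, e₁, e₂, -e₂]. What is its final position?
(-2, -4)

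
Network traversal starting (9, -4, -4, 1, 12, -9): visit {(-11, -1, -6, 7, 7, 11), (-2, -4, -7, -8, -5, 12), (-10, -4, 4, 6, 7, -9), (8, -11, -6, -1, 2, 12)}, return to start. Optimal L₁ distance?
188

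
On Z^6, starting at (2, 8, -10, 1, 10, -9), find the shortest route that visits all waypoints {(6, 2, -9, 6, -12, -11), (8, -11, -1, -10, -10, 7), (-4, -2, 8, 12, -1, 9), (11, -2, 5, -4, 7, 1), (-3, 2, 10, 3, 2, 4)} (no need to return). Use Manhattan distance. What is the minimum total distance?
208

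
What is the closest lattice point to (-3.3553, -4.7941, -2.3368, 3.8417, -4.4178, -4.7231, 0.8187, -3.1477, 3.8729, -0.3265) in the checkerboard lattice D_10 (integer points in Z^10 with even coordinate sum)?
(-3, -5, -2, 4, -5, -5, 1, -3, 4, 0)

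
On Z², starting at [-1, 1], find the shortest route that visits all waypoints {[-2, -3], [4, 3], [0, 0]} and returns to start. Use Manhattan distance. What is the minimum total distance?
24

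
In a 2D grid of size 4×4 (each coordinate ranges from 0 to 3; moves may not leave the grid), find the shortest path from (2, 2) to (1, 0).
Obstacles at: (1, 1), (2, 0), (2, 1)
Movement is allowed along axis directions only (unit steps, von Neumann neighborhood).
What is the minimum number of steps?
5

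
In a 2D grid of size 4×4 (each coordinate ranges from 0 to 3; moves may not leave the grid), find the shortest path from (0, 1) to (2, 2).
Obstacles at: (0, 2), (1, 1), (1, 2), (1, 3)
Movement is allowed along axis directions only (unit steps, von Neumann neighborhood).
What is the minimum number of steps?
5
(one shortest path: (0, 1) → (0, 0) → (1, 0) → (2, 0) → (2, 1) → (2, 2))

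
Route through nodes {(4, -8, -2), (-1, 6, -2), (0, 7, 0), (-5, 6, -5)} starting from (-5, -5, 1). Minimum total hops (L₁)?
47
(one optimal route: (-5, -5, 1) → (4, -8, -2) → (0, 7, 0) → (-1, 6, -2) → (-5, 6, -5))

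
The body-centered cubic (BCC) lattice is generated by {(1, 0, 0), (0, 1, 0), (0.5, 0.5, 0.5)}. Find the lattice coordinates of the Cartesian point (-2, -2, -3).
b₁ + b₂ - 6b₃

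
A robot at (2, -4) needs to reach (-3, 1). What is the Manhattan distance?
10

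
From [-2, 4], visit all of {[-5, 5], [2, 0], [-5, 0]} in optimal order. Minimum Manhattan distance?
16
(one optimal route: (-2, 4) → (-5, 5) → (-5, 0) → (2, 0))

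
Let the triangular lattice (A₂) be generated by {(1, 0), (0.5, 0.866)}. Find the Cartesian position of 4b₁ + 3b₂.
(5.5, 2.598)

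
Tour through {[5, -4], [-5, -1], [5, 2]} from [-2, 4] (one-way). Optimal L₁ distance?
27
(one optimal route: (-2, 4) → (-5, -1) → (5, -4) → (5, 2))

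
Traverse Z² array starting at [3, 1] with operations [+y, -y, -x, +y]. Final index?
(2, 2)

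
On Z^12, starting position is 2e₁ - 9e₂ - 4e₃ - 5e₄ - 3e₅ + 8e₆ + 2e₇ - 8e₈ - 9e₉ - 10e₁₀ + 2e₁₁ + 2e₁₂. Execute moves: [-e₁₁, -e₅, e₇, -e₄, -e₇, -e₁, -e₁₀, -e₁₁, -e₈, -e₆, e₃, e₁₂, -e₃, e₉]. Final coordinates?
(1, -9, -4, -6, -4, 7, 2, -9, -8, -11, 0, 3)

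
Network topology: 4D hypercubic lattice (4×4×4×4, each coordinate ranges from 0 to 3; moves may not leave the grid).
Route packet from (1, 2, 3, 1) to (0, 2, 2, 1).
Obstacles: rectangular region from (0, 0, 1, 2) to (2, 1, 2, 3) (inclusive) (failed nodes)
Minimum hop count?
2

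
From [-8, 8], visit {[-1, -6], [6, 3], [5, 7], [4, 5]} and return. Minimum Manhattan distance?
58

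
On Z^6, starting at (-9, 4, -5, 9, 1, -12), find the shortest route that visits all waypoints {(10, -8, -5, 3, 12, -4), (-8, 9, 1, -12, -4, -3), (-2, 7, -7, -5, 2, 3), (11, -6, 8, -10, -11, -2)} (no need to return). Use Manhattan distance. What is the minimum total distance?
182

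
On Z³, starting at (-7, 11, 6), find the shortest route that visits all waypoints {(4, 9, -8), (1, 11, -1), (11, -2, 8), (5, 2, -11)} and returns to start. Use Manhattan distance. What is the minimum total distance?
100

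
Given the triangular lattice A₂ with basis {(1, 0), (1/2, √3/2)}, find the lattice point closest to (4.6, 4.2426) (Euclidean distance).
(4.5, 4.33)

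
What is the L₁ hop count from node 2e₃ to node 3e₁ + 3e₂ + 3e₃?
7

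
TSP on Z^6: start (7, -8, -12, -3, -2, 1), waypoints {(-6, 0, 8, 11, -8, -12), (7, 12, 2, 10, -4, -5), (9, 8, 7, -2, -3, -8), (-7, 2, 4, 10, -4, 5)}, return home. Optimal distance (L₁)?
206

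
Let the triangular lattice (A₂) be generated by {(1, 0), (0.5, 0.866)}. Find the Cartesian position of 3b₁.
(3, 0)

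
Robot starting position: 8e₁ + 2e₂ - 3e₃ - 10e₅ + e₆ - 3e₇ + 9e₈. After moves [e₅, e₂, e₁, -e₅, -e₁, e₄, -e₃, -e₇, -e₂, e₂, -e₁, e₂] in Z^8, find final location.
(7, 4, -4, 1, -10, 1, -4, 9)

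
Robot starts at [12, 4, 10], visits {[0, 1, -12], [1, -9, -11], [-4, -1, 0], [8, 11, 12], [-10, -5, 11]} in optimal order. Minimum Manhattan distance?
99
(one optimal route: (12, 4, 10) → (8, 11, 12) → (-10, -5, 11) → (-4, -1, 0) → (0, 1, -12) → (1, -9, -11))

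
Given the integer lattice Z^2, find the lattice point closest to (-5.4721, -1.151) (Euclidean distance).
(-5, -1)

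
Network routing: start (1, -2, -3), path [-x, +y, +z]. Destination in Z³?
(0, -1, -2)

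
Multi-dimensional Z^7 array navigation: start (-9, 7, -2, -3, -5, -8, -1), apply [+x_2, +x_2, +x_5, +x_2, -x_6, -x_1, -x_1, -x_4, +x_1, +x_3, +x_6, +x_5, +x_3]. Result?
(-10, 10, 0, -4, -3, -8, -1)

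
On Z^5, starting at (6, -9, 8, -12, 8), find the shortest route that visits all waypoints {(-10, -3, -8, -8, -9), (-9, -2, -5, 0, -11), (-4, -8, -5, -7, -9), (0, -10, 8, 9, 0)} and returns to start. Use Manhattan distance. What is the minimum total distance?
162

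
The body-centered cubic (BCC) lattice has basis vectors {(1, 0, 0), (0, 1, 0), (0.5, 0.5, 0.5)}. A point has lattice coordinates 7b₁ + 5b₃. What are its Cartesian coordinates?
(9.5, 2.5, 2.5)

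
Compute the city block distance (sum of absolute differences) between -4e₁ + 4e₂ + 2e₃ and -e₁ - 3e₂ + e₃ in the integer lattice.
11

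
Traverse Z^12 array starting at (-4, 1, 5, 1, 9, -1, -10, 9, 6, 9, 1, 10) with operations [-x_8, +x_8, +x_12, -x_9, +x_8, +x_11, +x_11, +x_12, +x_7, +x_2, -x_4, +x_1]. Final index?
(-3, 2, 5, 0, 9, -1, -9, 10, 5, 9, 3, 12)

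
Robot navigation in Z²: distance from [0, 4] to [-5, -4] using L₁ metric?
13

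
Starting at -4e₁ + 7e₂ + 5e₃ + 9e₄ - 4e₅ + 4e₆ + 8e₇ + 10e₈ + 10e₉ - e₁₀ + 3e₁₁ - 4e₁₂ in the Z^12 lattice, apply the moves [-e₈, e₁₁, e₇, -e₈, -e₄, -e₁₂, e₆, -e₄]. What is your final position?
(-4, 7, 5, 7, -4, 5, 9, 8, 10, -1, 4, -5)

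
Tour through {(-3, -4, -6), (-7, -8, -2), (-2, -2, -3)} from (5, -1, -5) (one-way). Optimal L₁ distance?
28
(one optimal route: (5, -1, -5) → (-2, -2, -3) → (-3, -4, -6) → (-7, -8, -2))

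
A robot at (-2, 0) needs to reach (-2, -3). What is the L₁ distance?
3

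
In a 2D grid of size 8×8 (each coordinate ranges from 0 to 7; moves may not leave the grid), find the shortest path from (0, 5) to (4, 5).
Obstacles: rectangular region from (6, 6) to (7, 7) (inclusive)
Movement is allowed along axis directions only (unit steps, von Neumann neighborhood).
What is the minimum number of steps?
4
(one shortest path: (0, 5) → (1, 5) → (2, 5) → (3, 5) → (4, 5))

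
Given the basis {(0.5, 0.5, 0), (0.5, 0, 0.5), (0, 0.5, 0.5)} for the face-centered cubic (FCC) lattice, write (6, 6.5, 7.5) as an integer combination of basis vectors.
5b₁ + 7b₂ + 8b₃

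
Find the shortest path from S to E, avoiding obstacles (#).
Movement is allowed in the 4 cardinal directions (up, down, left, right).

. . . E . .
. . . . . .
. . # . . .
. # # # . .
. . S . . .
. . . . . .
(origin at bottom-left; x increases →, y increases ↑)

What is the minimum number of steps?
7
(one shortest path: (2, 1) → (3, 1) → (4, 1) → (4, 2) → (4, 3) → (3, 3) → (3, 4) → (3, 5))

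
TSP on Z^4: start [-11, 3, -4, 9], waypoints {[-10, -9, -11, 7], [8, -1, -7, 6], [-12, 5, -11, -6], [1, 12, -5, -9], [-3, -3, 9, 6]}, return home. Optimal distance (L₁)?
176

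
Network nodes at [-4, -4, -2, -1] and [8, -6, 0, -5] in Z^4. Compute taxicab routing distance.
20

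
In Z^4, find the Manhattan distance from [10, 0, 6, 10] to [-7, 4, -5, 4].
38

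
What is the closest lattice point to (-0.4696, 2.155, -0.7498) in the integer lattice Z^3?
(0, 2, -1)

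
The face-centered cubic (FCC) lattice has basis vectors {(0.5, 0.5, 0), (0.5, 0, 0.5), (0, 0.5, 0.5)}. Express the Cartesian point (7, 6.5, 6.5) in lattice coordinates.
7b₁ + 7b₂ + 6b₃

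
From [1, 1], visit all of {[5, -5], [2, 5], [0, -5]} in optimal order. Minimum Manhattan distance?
22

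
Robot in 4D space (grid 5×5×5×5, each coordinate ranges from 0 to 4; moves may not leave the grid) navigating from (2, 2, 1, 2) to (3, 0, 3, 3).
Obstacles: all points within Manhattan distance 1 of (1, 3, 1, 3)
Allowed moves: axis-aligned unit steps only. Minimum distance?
6
(one shortest path: (2, 2, 1, 2) → (3, 2, 1, 2) → (3, 1, 1, 2) → (3, 0, 1, 2) → (3, 0, 2, 2) → (3, 0, 3, 2) → (3, 0, 3, 3))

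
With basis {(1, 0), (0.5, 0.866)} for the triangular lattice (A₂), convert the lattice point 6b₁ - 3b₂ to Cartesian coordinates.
(4.5, -2.598)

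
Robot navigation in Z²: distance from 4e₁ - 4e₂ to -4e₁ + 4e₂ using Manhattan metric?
16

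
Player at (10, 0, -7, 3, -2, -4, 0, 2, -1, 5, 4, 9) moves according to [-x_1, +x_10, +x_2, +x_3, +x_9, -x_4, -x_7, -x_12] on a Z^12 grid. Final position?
(9, 1, -6, 2, -2, -4, -1, 2, 0, 6, 4, 8)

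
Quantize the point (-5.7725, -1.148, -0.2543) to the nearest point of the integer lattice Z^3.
(-6, -1, 0)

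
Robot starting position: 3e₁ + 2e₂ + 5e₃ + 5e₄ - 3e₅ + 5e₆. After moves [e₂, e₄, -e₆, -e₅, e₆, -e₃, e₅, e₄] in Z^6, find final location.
(3, 3, 4, 7, -3, 5)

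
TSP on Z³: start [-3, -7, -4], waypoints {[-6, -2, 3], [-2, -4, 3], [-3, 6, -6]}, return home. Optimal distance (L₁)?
52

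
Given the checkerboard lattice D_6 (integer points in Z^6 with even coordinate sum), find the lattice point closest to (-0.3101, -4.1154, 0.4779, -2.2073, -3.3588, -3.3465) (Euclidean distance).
(0, -4, 0, -2, -3, -3)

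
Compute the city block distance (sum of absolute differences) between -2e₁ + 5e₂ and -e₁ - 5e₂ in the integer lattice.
11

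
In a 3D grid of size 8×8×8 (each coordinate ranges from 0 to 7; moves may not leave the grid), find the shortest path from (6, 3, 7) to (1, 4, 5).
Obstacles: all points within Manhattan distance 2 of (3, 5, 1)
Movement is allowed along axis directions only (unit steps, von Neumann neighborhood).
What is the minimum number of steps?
8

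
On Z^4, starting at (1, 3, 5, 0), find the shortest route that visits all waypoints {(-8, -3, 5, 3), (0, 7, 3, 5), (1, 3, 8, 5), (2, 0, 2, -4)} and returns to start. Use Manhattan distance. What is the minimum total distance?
74
(one optimal route: (1, 3, 5, 0) → (1, 3, 8, 5) → (0, 7, 3, 5) → (-8, -3, 5, 3) → (2, 0, 2, -4) → (1, 3, 5, 0))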